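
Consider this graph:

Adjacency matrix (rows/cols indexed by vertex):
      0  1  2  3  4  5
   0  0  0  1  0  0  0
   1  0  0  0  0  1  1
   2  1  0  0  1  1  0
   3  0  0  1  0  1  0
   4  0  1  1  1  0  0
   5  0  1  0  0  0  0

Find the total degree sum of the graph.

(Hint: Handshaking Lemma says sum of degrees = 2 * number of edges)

Count edges: 6 edges.
By Handshaking Lemma: sum of degrees = 2 * 6 = 12.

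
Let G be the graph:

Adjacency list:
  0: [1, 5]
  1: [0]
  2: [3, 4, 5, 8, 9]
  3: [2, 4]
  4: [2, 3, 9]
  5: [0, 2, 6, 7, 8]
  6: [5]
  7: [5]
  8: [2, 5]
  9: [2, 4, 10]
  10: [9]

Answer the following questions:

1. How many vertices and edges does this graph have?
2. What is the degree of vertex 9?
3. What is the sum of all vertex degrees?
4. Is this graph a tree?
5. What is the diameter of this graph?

Count: 11 vertices, 13 edges.
Vertex 9 has neighbors [2, 4, 10], degree = 3.
Handshaking lemma: 2 * 13 = 26.
A tree on 11 vertices has 10 edges. This graph has 13 edges (3 extra). Not a tree.
Diameter (longest shortest path) = 5.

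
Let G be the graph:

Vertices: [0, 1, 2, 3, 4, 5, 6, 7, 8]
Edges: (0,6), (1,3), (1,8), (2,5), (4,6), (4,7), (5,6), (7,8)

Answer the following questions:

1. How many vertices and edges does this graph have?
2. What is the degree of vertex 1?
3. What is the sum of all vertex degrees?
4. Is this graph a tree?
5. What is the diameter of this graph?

Count: 9 vertices, 8 edges.
Vertex 1 has neighbors [3, 8], degree = 2.
Handshaking lemma: 2 * 8 = 16.
A graph is a tree iff it is connected and has exactly n-1 edges. This graph is connected (all 9 vertices in one component) and has 9-1 = 8 edges. It is a tree.
Diameter (longest shortest path) = 7.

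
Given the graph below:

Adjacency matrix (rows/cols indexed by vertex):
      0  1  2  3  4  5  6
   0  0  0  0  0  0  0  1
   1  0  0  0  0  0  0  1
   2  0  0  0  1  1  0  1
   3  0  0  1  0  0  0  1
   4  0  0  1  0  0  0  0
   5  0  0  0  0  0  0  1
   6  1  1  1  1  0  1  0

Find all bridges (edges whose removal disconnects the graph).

A bridge is an edge whose removal increases the number of connected components.
Bridges found: (0,6), (1,6), (2,4), (5,6)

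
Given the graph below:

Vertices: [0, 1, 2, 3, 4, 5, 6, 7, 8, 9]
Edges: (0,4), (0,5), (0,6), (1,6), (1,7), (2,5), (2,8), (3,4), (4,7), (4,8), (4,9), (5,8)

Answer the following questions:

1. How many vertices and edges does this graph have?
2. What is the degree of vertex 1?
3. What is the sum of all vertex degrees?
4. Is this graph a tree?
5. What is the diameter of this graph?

Count: 10 vertices, 12 edges.
Vertex 1 has neighbors [6, 7], degree = 2.
Handshaking lemma: 2 * 12 = 24.
A tree on 10 vertices has 9 edges. This graph has 12 edges (3 extra). Not a tree.
Diameter (longest shortest path) = 4.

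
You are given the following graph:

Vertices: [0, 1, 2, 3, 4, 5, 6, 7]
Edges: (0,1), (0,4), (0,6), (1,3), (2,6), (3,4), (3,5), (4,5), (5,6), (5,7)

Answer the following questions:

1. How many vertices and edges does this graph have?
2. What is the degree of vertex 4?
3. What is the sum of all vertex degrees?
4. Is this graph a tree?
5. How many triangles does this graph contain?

Count: 8 vertices, 10 edges.
Vertex 4 has neighbors [0, 3, 5], degree = 3.
Handshaking lemma: 2 * 10 = 20.
A tree on 8 vertices has 7 edges. This graph has 10 edges (3 extra). Not a tree.
Number of triangles = 1.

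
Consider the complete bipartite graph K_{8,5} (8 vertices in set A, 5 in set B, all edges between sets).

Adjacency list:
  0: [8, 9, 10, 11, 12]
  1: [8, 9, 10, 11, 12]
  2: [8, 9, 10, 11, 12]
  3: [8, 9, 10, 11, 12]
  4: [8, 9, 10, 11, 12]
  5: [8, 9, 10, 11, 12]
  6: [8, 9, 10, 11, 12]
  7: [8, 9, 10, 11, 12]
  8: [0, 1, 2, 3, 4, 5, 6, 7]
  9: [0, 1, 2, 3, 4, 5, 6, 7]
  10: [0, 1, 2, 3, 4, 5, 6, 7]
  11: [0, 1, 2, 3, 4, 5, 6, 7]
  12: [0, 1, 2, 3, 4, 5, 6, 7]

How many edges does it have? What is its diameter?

K_{8,5} has 8 * 5 = 40 edges.
Any vertex reaches any opposite-side vertex in 1 step; same-side vertices reach in 2 steps via any opposite-side vertex.
Diameter = 2.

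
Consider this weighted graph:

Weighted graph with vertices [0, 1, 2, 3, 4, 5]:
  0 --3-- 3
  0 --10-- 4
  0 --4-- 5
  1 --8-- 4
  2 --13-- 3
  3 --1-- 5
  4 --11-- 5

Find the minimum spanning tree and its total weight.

Applying Kruskal's algorithm (sort edges by weight, add if no cycle):
  Add (3,5) w=1
  Add (0,3) w=3
  Skip (0,5) w=4 (creates cycle)
  Add (1,4) w=8
  Add (0,4) w=10
  Skip (4,5) w=11 (creates cycle)
  Add (2,3) w=13
MST weight = 35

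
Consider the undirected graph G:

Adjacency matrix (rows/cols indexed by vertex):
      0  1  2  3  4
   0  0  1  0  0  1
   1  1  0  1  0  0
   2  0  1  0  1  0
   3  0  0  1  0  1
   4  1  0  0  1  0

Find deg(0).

Vertex 0 has neighbors [1, 4], so deg(0) = 2.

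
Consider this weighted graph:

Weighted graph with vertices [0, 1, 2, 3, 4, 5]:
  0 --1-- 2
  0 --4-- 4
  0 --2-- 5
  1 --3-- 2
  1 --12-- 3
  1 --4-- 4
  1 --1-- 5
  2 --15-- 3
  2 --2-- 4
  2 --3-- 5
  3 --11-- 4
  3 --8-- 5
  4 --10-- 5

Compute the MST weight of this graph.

Applying Kruskal's algorithm (sort edges by weight, add if no cycle):
  Add (0,2) w=1
  Add (1,5) w=1
  Add (0,5) w=2
  Add (2,4) w=2
  Skip (1,2) w=3 (creates cycle)
  Skip (2,5) w=3 (creates cycle)
  Skip (0,4) w=4 (creates cycle)
  Skip (1,4) w=4 (creates cycle)
  Add (3,5) w=8
  Skip (4,5) w=10 (creates cycle)
  Skip (3,4) w=11 (creates cycle)
  Skip (1,3) w=12 (creates cycle)
  Skip (2,3) w=15 (creates cycle)
MST weight = 14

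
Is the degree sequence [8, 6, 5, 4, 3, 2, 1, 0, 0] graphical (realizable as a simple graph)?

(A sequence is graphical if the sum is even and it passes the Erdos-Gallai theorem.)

Sum of degrees = 29. Sum is odd, so the sequence is NOT graphical.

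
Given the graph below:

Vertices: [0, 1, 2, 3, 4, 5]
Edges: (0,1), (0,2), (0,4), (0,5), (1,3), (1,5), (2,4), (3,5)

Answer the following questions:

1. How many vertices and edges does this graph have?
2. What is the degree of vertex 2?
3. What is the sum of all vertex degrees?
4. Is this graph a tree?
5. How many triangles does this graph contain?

Count: 6 vertices, 8 edges.
Vertex 2 has neighbors [0, 4], degree = 2.
Handshaking lemma: 2 * 8 = 16.
A tree on 6 vertices has 5 edges. This graph has 8 edges (3 extra). Not a tree.
Number of triangles = 3.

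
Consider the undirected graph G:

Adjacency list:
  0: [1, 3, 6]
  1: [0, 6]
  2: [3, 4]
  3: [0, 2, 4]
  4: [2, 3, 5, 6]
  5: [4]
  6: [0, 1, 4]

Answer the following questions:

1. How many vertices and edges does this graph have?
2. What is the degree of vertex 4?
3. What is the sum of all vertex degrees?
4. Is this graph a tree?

Count: 7 vertices, 9 edges.
Vertex 4 has neighbors [2, 3, 5, 6], degree = 4.
Handshaking lemma: 2 * 9 = 18.
A tree on 7 vertices has 6 edges. This graph has 9 edges (3 extra). Not a tree.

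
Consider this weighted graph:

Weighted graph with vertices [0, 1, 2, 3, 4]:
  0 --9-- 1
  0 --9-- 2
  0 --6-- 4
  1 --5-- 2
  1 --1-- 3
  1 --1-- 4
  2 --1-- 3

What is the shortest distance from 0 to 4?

Using Dijkstra's algorithm from vertex 0:
Shortest path: 0 -> 4
Total weight: 6 = 6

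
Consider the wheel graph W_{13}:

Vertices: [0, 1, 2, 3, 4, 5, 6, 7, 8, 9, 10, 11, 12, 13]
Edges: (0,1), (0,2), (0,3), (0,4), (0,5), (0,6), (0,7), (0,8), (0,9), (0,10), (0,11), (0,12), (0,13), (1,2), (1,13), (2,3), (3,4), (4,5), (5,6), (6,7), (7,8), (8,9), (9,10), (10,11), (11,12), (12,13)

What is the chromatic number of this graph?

W_{13} = C_{13} plus a hub adjacent to every cycle vertex.
The outer cycle needs 3 colors (odd cycle); the hub is adjacent to all of them so needs a fresh color.
Chromatic number = 3 + 1 = 4.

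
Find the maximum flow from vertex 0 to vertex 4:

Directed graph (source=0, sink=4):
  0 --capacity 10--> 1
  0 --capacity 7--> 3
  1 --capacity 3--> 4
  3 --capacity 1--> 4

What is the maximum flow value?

Computing max flow:
  Flow on (0->1): 3/10
  Flow on (0->3): 1/7
  Flow on (1->4): 3/3
  Flow on (3->4): 1/1
Maximum flow = 4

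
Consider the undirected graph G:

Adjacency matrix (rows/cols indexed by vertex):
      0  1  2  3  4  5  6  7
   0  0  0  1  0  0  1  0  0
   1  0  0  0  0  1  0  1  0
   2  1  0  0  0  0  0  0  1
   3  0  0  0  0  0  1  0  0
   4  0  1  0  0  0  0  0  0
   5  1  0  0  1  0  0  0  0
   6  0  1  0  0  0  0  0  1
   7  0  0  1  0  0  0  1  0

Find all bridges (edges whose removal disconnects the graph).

A bridge is an edge whose removal increases the number of connected components.
Bridges found: (0,2), (0,5), (1,4), (1,6), (2,7), (3,5), (6,7)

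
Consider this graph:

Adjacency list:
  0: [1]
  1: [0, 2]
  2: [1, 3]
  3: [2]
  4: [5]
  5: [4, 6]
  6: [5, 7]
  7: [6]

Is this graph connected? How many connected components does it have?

Checking connectivity: the graph has 2 connected component(s).
Components: [[0, 1, 2, 3], [4, 5, 6, 7]]. The graph is NOT connected.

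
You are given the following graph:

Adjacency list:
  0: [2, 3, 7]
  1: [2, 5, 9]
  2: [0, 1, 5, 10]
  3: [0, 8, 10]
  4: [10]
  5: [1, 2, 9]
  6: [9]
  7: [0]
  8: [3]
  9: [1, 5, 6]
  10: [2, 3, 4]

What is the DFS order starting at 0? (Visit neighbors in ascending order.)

DFS from vertex 0 (neighbors processed in ascending order):
Visit order: 0, 2, 1, 5, 9, 6, 10, 3, 8, 4, 7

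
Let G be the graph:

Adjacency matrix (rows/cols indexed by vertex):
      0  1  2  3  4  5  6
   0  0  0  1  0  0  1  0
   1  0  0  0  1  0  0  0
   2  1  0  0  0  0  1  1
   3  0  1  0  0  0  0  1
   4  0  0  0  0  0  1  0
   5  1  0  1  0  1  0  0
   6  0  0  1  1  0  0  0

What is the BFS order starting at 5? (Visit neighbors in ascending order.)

BFS from vertex 5 (neighbors processed in ascending order):
Visit order: 5, 0, 2, 4, 6, 3, 1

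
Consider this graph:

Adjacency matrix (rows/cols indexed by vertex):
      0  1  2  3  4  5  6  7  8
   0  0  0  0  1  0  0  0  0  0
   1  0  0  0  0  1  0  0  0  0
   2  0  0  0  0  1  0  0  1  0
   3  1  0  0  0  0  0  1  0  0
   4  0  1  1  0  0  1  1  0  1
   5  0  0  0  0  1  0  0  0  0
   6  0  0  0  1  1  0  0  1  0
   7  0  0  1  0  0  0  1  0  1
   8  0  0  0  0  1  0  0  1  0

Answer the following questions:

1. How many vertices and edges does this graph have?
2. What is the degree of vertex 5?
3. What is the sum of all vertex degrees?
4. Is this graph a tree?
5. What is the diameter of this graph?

Count: 9 vertices, 10 edges.
Vertex 5 has neighbors [4], degree = 1.
Handshaking lemma: 2 * 10 = 20.
A tree on 9 vertices has 8 edges. This graph has 10 edges (2 extra). Not a tree.
Diameter (longest shortest path) = 4.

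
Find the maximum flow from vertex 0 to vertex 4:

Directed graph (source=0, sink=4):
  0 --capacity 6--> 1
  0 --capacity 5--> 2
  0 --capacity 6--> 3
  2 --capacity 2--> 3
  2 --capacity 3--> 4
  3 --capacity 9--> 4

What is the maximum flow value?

Computing max flow:
  Flow on (0->2): 5/5
  Flow on (0->3): 6/6
  Flow on (2->3): 2/2
  Flow on (2->4): 3/3
  Flow on (3->4): 8/9
Maximum flow = 11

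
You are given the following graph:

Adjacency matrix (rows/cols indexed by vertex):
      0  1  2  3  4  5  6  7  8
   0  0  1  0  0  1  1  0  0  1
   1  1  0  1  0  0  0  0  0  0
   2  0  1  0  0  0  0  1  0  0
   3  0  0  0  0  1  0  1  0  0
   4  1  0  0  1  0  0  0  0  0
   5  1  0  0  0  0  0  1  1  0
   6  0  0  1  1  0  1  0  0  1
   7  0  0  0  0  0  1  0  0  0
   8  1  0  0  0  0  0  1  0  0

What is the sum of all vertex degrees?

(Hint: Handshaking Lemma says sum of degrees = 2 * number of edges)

Count edges: 11 edges.
By Handshaking Lemma: sum of degrees = 2 * 11 = 22.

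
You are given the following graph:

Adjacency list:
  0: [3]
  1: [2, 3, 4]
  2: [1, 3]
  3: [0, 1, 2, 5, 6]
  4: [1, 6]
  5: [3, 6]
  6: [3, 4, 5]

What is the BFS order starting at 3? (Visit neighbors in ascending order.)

BFS from vertex 3 (neighbors processed in ascending order):
Visit order: 3, 0, 1, 2, 5, 6, 4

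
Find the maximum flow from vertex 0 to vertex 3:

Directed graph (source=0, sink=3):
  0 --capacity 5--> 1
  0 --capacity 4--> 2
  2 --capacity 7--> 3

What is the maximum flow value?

Computing max flow:
  Flow on (0->2): 4/4
  Flow on (2->3): 4/7
Maximum flow = 4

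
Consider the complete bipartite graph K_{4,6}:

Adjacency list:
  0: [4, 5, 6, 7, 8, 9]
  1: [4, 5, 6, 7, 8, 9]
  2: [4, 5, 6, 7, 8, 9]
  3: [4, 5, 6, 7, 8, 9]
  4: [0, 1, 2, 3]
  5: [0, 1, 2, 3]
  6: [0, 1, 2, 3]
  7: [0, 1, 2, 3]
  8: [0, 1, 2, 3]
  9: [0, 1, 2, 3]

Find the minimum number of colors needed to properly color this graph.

K_{4,6} is bipartite: vertices split into two independent sets of size 4 and 6.
Color one set 0, the other 1. No adjacent vertices share a color.
Chromatic number = 2.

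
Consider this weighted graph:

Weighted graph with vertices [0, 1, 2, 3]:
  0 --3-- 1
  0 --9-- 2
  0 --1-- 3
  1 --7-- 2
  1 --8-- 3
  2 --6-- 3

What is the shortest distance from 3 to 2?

Using Dijkstra's algorithm from vertex 3:
Shortest path: 3 -> 2
Total weight: 6 = 6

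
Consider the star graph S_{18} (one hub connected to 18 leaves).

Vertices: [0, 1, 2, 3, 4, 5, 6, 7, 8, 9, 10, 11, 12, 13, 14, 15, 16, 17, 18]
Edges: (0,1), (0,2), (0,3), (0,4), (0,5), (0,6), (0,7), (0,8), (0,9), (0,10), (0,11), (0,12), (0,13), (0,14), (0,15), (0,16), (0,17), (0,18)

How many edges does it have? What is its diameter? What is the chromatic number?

Star graph S_{18}: the hub connects to all 18 leaves.
Edges = 18.
Diameter = 2 (any leaf to hub is 1, leaf to leaf through hub is 2).
Star graphs are bipartite (hub vs leaves), so chromatic number = 2.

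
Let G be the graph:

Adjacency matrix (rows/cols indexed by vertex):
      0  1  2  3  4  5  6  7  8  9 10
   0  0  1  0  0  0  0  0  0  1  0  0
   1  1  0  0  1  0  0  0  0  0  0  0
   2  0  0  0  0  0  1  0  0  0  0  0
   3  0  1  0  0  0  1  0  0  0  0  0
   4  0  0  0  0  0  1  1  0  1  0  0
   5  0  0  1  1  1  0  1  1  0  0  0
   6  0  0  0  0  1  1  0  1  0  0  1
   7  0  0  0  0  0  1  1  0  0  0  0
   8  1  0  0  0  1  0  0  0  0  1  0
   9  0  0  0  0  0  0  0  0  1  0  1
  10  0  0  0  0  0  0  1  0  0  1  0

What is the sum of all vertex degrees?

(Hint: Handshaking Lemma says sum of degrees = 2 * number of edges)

Count edges: 14 edges.
By Handshaking Lemma: sum of degrees = 2 * 14 = 28.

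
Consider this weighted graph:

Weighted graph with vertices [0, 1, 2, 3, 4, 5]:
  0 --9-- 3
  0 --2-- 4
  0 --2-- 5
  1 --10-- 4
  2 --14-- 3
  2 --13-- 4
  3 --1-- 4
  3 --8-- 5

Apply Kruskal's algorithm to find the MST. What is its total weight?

Applying Kruskal's algorithm (sort edges by weight, add if no cycle):
  Add (3,4) w=1
  Add (0,4) w=2
  Add (0,5) w=2
  Skip (3,5) w=8 (creates cycle)
  Skip (0,3) w=9 (creates cycle)
  Add (1,4) w=10
  Add (2,4) w=13
  Skip (2,3) w=14 (creates cycle)
MST weight = 28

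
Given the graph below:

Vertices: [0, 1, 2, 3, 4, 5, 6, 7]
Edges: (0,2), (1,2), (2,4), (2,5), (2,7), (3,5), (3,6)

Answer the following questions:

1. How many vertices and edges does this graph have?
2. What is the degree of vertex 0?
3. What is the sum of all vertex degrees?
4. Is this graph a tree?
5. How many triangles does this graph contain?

Count: 8 vertices, 7 edges.
Vertex 0 has neighbors [2], degree = 1.
Handshaking lemma: 2 * 7 = 14.
A graph is a tree iff it is connected and has exactly n-1 edges. This graph is connected (all 8 vertices in one component) and has 8-1 = 7 edges. It is a tree.
Number of triangles = 0.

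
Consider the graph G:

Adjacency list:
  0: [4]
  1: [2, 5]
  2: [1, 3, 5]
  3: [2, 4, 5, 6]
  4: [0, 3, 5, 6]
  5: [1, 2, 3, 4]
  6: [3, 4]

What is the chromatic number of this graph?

The graph has a maximum clique of size 3 (lower bound on chromatic number).
A valid 3-coloring: {0: 0, 1: 0, 2: 1, 3: 0, 4: 1, 5: 2, 6: 2}.
Chromatic number = 3.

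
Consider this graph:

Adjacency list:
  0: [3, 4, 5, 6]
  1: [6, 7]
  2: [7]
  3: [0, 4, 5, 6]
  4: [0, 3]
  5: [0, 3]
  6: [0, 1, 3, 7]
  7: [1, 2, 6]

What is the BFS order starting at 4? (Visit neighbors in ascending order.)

BFS from vertex 4 (neighbors processed in ascending order):
Visit order: 4, 0, 3, 5, 6, 1, 7, 2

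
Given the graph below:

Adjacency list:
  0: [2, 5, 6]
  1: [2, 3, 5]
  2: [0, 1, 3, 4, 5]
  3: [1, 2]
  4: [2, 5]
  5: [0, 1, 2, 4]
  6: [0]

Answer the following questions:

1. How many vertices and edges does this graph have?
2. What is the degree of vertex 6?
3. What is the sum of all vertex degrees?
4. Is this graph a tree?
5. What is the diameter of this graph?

Count: 7 vertices, 10 edges.
Vertex 6 has neighbors [0], degree = 1.
Handshaking lemma: 2 * 10 = 20.
A tree on 7 vertices has 6 edges. This graph has 10 edges (4 extra). Not a tree.
Diameter (longest shortest path) = 3.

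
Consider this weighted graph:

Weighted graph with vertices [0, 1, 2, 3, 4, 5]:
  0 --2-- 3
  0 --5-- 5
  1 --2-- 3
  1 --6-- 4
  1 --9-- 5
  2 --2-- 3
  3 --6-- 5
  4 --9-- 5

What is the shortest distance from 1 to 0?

Using Dijkstra's algorithm from vertex 1:
Shortest path: 1 -> 3 -> 0
Total weight: 2 + 2 = 4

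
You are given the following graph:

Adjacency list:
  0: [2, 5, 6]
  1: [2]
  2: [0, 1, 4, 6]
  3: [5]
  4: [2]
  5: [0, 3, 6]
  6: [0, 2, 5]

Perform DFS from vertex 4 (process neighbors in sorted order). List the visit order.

DFS from vertex 4 (neighbors processed in ascending order):
Visit order: 4, 2, 0, 5, 3, 6, 1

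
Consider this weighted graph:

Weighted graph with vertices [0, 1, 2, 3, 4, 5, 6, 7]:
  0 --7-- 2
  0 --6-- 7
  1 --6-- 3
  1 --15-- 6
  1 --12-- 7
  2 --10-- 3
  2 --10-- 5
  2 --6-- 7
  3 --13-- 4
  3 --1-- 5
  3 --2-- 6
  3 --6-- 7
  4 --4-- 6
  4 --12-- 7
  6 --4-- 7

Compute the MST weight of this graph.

Applying Kruskal's algorithm (sort edges by weight, add if no cycle):
  Add (3,5) w=1
  Add (3,6) w=2
  Add (4,6) w=4
  Add (6,7) w=4
  Add (0,7) w=6
  Add (1,3) w=6
  Add (2,7) w=6
  Skip (3,7) w=6 (creates cycle)
  Skip (0,2) w=7 (creates cycle)
  Skip (2,5) w=10 (creates cycle)
  Skip (2,3) w=10 (creates cycle)
  Skip (1,7) w=12 (creates cycle)
  Skip (4,7) w=12 (creates cycle)
  Skip (3,4) w=13 (creates cycle)
  Skip (1,6) w=15 (creates cycle)
MST weight = 29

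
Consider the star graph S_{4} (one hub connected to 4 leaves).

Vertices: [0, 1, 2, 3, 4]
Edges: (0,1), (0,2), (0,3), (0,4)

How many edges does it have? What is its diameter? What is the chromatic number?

Star graph S_{4}: the hub connects to all 4 leaves.
Edges = 4.
Diameter = 2 (any leaf to hub is 1, leaf to leaf through hub is 2).
Star graphs are bipartite (hub vs leaves), so chromatic number = 2.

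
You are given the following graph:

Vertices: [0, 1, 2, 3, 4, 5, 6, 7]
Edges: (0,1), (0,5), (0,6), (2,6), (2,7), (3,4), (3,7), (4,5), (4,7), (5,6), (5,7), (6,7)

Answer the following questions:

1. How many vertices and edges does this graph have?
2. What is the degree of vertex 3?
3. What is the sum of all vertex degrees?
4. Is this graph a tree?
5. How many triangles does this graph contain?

Count: 8 vertices, 12 edges.
Vertex 3 has neighbors [4, 7], degree = 2.
Handshaking lemma: 2 * 12 = 24.
A tree on 8 vertices has 7 edges. This graph has 12 edges (5 extra). Not a tree.
Number of triangles = 5.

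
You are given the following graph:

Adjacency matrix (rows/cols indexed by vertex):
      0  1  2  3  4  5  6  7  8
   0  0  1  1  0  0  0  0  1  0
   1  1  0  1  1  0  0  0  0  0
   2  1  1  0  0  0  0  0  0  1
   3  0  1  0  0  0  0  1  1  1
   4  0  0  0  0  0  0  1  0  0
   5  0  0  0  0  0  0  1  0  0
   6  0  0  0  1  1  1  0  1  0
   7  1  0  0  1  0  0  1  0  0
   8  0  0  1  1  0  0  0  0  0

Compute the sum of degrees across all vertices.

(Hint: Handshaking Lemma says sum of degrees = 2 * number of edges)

Count edges: 12 edges.
By Handshaking Lemma: sum of degrees = 2 * 12 = 24.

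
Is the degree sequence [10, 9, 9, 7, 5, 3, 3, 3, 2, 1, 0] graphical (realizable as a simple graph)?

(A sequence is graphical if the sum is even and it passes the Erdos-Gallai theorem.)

Sum of degrees = 52. Sum is even but fails Erdos-Gallai. The sequence is NOT graphical.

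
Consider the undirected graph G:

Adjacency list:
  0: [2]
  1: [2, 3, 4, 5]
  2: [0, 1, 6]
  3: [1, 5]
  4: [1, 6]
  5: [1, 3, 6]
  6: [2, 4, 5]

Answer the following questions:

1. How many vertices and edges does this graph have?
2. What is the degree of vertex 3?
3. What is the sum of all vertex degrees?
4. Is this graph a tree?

Count: 7 vertices, 9 edges.
Vertex 3 has neighbors [1, 5], degree = 2.
Handshaking lemma: 2 * 9 = 18.
A tree on 7 vertices has 6 edges. This graph has 9 edges (3 extra). Not a tree.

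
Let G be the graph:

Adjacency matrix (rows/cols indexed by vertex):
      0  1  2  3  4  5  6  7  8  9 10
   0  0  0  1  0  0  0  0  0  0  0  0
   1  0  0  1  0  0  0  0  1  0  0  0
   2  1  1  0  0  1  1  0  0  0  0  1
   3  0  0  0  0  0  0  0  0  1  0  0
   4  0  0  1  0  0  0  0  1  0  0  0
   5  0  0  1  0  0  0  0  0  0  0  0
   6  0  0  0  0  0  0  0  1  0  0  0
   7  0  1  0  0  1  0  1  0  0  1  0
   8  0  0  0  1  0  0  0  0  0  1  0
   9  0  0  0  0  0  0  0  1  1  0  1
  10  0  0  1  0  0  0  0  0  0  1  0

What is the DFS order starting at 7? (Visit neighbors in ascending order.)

DFS from vertex 7 (neighbors processed in ascending order):
Visit order: 7, 1, 2, 0, 4, 5, 10, 9, 8, 3, 6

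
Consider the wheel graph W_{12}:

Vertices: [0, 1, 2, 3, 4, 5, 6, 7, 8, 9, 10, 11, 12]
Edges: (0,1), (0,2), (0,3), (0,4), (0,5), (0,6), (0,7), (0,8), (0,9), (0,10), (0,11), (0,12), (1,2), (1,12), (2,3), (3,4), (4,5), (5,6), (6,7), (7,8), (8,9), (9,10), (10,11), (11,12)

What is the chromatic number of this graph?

W_{12} = C_{12} plus a hub adjacent to every cycle vertex.
The outer cycle needs 2 colors (even cycle); the hub is adjacent to all of them so needs a fresh color.
Chromatic number = 2 + 1 = 3.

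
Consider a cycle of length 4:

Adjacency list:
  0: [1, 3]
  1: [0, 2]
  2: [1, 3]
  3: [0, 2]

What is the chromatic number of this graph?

This is an even cycle (C_4). Even cycles are bipartite.
Chromatic number = 2.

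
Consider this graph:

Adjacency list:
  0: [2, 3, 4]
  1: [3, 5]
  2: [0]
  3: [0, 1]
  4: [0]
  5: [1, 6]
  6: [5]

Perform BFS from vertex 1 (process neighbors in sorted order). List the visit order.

BFS from vertex 1 (neighbors processed in ascending order):
Visit order: 1, 3, 5, 0, 6, 2, 4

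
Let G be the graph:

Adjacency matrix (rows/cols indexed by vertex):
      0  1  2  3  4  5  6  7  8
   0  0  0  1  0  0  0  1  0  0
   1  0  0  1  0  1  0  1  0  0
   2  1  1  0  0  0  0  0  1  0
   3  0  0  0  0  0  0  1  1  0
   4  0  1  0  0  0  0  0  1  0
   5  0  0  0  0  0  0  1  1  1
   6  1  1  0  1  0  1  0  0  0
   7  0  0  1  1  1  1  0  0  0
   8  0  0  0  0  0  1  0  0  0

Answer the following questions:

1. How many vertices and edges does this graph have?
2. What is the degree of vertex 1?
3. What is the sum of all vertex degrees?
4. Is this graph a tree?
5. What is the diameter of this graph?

Count: 9 vertices, 12 edges.
Vertex 1 has neighbors [2, 4, 6], degree = 3.
Handshaking lemma: 2 * 12 = 24.
A tree on 9 vertices has 8 edges. This graph has 12 edges (4 extra). Not a tree.
Diameter (longest shortest path) = 3.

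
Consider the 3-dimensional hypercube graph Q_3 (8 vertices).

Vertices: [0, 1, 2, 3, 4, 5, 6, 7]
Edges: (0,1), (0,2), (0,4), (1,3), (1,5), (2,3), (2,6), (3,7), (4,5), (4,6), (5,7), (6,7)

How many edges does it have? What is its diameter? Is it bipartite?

The 3-dimensional hypercube Q_3 has 8 vertices and each vertex has degree 3.
Total edges = 8 * 3 / 2 = 12.
Diameter = 3 (max Hamming distance between binary labels).
Hypercubes are bipartite (partition by parity of binary representation).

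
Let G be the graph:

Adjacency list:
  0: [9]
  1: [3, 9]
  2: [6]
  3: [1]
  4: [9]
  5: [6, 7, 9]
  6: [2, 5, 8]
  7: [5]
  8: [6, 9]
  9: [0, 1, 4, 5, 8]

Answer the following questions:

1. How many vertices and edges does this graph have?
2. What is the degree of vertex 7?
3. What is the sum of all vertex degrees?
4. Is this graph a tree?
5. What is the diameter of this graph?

Count: 10 vertices, 10 edges.
Vertex 7 has neighbors [5], degree = 1.
Handshaking lemma: 2 * 10 = 20.
A tree on 10 vertices has 9 edges. This graph has 10 edges (1 extra). Not a tree.
Diameter (longest shortest path) = 5.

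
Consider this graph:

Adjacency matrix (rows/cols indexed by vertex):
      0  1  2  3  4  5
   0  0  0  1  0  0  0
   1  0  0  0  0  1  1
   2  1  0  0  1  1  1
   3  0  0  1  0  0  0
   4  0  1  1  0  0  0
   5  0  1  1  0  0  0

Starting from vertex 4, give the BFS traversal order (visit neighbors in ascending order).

BFS from vertex 4 (neighbors processed in ascending order):
Visit order: 4, 1, 2, 5, 0, 3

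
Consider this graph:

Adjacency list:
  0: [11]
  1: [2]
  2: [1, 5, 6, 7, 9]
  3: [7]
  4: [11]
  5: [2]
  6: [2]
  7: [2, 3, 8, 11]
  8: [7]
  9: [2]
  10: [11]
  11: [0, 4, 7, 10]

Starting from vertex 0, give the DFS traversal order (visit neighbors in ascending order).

DFS from vertex 0 (neighbors processed in ascending order):
Visit order: 0, 11, 4, 7, 2, 1, 5, 6, 9, 3, 8, 10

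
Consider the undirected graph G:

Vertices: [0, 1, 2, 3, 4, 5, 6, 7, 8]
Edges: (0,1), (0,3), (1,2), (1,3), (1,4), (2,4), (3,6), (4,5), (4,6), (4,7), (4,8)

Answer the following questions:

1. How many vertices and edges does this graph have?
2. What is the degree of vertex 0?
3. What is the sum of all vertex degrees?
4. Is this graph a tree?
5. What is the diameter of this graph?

Count: 9 vertices, 11 edges.
Vertex 0 has neighbors [1, 3], degree = 2.
Handshaking lemma: 2 * 11 = 22.
A tree on 9 vertices has 8 edges. This graph has 11 edges (3 extra). Not a tree.
Diameter (longest shortest path) = 3.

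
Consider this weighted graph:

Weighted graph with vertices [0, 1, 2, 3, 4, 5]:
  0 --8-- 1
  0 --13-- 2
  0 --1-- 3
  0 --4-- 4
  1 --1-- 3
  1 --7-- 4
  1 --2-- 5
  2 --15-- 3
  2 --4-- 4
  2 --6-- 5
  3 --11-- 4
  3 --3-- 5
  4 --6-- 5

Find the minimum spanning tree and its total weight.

Applying Kruskal's algorithm (sort edges by weight, add if no cycle):
  Add (0,3) w=1
  Add (1,3) w=1
  Add (1,5) w=2
  Skip (3,5) w=3 (creates cycle)
  Add (0,4) w=4
  Add (2,4) w=4
  Skip (2,5) w=6 (creates cycle)
  Skip (4,5) w=6 (creates cycle)
  Skip (1,4) w=7 (creates cycle)
  Skip (0,1) w=8 (creates cycle)
  Skip (3,4) w=11 (creates cycle)
  Skip (0,2) w=13 (creates cycle)
  Skip (2,3) w=15 (creates cycle)
MST weight = 12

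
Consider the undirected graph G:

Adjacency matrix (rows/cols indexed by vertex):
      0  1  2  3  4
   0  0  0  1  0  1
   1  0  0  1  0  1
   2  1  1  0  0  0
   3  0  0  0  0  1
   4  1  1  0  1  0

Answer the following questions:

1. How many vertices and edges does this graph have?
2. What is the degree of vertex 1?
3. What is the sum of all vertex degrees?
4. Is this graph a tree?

Count: 5 vertices, 5 edges.
Vertex 1 has neighbors [2, 4], degree = 2.
Handshaking lemma: 2 * 5 = 10.
A tree on 5 vertices has 4 edges. This graph has 5 edges (1 extra). Not a tree.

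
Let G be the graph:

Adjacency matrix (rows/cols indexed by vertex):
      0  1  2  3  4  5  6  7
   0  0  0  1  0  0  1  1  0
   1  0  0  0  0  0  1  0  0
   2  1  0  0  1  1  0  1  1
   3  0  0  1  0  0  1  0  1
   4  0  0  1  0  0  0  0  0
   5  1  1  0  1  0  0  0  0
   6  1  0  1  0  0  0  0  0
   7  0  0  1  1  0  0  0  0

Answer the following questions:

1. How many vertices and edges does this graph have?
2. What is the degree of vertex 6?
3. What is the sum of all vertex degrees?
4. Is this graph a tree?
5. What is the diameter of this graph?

Count: 8 vertices, 10 edges.
Vertex 6 has neighbors [0, 2], degree = 2.
Handshaking lemma: 2 * 10 = 20.
A tree on 8 vertices has 7 edges. This graph has 10 edges (3 extra). Not a tree.
Diameter (longest shortest path) = 4.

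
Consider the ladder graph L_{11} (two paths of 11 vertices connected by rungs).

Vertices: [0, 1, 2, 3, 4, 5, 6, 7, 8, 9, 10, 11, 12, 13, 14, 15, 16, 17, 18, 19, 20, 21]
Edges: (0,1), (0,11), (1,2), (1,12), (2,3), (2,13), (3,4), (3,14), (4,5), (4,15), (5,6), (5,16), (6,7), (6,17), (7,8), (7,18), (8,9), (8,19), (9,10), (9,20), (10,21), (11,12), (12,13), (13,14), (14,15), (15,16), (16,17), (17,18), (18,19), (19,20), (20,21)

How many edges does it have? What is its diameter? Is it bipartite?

Ladder graph L_{11}: 11 rungs + 2 * (11-1) path edges = 11 + 20 = 31 edges.
Diameter = 11.
Ladder graphs are bipartite (alternating coloring along each path).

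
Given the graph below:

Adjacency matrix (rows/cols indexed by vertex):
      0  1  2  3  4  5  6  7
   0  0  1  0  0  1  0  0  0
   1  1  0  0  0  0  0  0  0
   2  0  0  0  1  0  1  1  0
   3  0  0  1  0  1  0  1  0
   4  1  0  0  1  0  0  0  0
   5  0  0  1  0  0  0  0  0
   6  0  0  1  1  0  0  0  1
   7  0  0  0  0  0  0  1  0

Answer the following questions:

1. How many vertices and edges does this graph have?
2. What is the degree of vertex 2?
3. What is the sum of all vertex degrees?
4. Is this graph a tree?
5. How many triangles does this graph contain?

Count: 8 vertices, 8 edges.
Vertex 2 has neighbors [3, 5, 6], degree = 3.
Handshaking lemma: 2 * 8 = 16.
A tree on 8 vertices has 7 edges. This graph has 8 edges (1 extra). Not a tree.
Number of triangles = 1.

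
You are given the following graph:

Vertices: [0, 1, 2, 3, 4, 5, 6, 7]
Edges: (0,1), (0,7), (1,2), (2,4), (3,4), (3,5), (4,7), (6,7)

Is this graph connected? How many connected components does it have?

Checking connectivity: the graph has 1 connected component(s).
All vertices are reachable from each other. The graph IS connected.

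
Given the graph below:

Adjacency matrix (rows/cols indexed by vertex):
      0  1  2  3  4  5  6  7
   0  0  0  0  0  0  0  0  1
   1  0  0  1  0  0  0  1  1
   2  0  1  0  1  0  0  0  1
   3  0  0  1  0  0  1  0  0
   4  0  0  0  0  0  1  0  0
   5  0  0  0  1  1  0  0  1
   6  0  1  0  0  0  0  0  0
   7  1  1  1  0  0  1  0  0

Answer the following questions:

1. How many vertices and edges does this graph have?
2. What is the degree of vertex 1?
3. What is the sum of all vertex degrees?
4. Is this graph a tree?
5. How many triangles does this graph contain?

Count: 8 vertices, 9 edges.
Vertex 1 has neighbors [2, 6, 7], degree = 3.
Handshaking lemma: 2 * 9 = 18.
A tree on 8 vertices has 7 edges. This graph has 9 edges (2 extra). Not a tree.
Number of triangles = 1.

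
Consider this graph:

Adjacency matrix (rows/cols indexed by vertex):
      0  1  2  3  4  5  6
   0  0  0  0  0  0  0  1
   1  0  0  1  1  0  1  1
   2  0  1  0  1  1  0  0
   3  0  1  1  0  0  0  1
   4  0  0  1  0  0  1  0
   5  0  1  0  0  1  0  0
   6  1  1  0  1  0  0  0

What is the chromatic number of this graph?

The graph has a maximum clique of size 3 (lower bound on chromatic number).
A valid 3-coloring: {0: 0, 1: 0, 2: 1, 3: 2, 4: 0, 5: 1, 6: 1}.
Chromatic number = 3.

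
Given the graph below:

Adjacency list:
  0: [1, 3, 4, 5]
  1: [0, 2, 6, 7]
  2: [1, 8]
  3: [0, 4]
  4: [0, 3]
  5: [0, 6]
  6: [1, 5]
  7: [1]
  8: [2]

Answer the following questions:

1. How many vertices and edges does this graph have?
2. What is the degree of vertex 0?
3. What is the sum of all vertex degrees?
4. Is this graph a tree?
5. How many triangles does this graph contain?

Count: 9 vertices, 10 edges.
Vertex 0 has neighbors [1, 3, 4, 5], degree = 4.
Handshaking lemma: 2 * 10 = 20.
A tree on 9 vertices has 8 edges. This graph has 10 edges (2 extra). Not a tree.
Number of triangles = 1.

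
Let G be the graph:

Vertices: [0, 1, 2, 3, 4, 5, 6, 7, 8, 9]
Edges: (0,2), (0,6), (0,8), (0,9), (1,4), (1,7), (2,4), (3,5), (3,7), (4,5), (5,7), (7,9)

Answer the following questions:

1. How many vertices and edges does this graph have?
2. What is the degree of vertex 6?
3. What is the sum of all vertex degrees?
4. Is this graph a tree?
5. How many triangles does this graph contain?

Count: 10 vertices, 12 edges.
Vertex 6 has neighbors [0], degree = 1.
Handshaking lemma: 2 * 12 = 24.
A tree on 10 vertices has 9 edges. This graph has 12 edges (3 extra). Not a tree.
Number of triangles = 1.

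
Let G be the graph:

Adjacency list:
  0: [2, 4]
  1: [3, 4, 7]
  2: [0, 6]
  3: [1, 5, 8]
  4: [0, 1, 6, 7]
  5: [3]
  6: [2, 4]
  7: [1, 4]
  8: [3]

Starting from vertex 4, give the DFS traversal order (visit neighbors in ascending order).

DFS from vertex 4 (neighbors processed in ascending order):
Visit order: 4, 0, 2, 6, 1, 3, 5, 8, 7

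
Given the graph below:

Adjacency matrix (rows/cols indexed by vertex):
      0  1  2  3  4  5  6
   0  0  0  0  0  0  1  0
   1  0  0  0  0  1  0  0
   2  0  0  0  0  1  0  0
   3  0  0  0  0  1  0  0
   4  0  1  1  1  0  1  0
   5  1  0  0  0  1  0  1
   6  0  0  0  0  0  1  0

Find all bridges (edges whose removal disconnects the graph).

A bridge is an edge whose removal increases the number of connected components.
Bridges found: (0,5), (1,4), (2,4), (3,4), (4,5), (5,6)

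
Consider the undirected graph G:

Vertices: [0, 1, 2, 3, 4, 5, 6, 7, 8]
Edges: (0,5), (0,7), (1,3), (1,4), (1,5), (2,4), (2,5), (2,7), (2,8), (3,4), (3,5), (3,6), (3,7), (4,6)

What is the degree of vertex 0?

Vertex 0 has neighbors [5, 7], so deg(0) = 2.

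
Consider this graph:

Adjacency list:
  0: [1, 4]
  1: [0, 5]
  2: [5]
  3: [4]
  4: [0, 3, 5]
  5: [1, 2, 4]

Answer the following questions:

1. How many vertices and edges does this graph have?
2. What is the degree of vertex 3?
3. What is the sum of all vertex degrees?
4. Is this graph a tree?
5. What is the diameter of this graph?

Count: 6 vertices, 6 edges.
Vertex 3 has neighbors [4], degree = 1.
Handshaking lemma: 2 * 6 = 12.
A tree on 6 vertices has 5 edges. This graph has 6 edges (1 extra). Not a tree.
Diameter (longest shortest path) = 3.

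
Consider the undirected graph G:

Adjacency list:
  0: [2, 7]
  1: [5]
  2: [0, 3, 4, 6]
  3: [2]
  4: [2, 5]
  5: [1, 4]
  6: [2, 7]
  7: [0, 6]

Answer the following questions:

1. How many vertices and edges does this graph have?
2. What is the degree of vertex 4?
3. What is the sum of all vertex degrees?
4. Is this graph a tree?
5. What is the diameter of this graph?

Count: 8 vertices, 8 edges.
Vertex 4 has neighbors [2, 5], degree = 2.
Handshaking lemma: 2 * 8 = 16.
A tree on 8 vertices has 7 edges. This graph has 8 edges (1 extra). Not a tree.
Diameter (longest shortest path) = 5.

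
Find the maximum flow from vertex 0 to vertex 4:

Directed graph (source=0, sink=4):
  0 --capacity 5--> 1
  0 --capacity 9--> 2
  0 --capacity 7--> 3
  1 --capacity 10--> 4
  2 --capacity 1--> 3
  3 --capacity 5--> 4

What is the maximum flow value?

Computing max flow:
  Flow on (0->1): 5/5
  Flow on (0->2): 1/9
  Flow on (0->3): 4/7
  Flow on (1->4): 5/10
  Flow on (2->3): 1/1
  Flow on (3->4): 5/5
Maximum flow = 10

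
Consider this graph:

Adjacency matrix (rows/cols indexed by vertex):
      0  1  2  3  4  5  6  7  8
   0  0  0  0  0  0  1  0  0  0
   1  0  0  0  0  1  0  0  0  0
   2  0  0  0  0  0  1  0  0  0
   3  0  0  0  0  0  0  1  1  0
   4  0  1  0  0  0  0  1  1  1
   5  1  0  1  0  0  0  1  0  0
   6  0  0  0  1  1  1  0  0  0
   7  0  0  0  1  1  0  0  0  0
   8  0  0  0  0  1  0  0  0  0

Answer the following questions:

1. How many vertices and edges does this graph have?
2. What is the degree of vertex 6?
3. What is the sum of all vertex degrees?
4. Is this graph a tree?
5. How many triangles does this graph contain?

Count: 9 vertices, 9 edges.
Vertex 6 has neighbors [3, 4, 5], degree = 3.
Handshaking lemma: 2 * 9 = 18.
A tree on 9 vertices has 8 edges. This graph has 9 edges (1 extra). Not a tree.
Number of triangles = 0.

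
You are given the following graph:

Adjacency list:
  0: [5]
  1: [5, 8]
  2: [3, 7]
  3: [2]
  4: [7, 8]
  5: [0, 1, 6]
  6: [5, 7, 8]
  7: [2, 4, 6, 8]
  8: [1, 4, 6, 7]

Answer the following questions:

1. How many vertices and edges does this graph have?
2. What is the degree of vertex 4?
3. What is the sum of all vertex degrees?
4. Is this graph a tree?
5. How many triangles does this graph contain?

Count: 9 vertices, 11 edges.
Vertex 4 has neighbors [7, 8], degree = 2.
Handshaking lemma: 2 * 11 = 22.
A tree on 9 vertices has 8 edges. This graph has 11 edges (3 extra). Not a tree.
Number of triangles = 2.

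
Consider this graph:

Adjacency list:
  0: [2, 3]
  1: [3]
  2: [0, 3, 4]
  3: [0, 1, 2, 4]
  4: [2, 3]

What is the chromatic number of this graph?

The graph has a maximum clique of size 3 (lower bound on chromatic number).
A valid 3-coloring: {0: 2, 1: 1, 2: 1, 3: 0, 4: 2}.
Chromatic number = 3.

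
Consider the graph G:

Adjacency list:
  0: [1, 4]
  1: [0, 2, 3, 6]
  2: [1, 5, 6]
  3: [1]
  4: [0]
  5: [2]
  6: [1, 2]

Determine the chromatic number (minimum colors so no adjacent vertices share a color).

The graph has a maximum clique of size 3 (lower bound on chromatic number).
A valid 3-coloring: {0: 1, 1: 0, 2: 1, 3: 1, 4: 0, 5: 0, 6: 2}.
Chromatic number = 3.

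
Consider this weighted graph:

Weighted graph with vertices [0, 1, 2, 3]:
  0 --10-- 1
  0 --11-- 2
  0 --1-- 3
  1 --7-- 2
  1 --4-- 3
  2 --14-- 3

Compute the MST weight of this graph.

Applying Kruskal's algorithm (sort edges by weight, add if no cycle):
  Add (0,3) w=1
  Add (1,3) w=4
  Add (1,2) w=7
  Skip (0,1) w=10 (creates cycle)
  Skip (0,2) w=11 (creates cycle)
  Skip (2,3) w=14 (creates cycle)
MST weight = 12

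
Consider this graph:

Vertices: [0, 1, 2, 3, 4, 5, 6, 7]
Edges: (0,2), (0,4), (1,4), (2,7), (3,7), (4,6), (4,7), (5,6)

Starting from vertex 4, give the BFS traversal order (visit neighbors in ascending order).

BFS from vertex 4 (neighbors processed in ascending order):
Visit order: 4, 0, 1, 6, 7, 2, 5, 3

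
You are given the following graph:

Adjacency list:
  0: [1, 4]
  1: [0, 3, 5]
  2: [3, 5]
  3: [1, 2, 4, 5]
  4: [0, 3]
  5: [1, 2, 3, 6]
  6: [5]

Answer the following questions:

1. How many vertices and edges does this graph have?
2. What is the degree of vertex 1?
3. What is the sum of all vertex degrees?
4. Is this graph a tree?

Count: 7 vertices, 9 edges.
Vertex 1 has neighbors [0, 3, 5], degree = 3.
Handshaking lemma: 2 * 9 = 18.
A tree on 7 vertices has 6 edges. This graph has 9 edges (3 extra). Not a tree.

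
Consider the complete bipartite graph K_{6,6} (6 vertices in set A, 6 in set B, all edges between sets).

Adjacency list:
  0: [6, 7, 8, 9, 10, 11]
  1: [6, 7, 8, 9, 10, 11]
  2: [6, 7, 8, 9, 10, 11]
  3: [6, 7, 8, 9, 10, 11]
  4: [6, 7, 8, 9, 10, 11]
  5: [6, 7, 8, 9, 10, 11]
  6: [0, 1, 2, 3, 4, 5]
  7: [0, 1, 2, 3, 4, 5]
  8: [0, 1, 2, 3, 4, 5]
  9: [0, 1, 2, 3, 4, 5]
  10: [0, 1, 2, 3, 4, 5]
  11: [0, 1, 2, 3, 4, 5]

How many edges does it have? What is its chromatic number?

K_{6,6} has 6 * 6 = 36 edges.
Bipartite graphs have chromatic number 2 (color each partition differently).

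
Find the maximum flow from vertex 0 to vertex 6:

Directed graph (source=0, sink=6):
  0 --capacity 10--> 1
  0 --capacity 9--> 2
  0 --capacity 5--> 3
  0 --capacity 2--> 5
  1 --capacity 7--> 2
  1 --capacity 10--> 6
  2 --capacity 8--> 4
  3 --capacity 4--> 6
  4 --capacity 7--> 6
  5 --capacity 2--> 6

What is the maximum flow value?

Computing max flow:
  Flow on (0->1): 10/10
  Flow on (0->2): 7/9
  Flow on (0->3): 4/5
  Flow on (0->5): 2/2
  Flow on (1->6): 10/10
  Flow on (2->4): 7/8
  Flow on (3->6): 4/4
  Flow on (4->6): 7/7
  Flow on (5->6): 2/2
Maximum flow = 23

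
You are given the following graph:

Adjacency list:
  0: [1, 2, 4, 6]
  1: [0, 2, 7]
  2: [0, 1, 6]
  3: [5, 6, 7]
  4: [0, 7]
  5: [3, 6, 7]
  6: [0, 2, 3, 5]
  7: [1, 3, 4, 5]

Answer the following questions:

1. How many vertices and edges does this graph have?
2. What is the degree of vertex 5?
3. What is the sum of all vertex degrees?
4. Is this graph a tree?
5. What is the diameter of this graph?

Count: 8 vertices, 13 edges.
Vertex 5 has neighbors [3, 6, 7], degree = 3.
Handshaking lemma: 2 * 13 = 26.
A tree on 8 vertices has 7 edges. This graph has 13 edges (6 extra). Not a tree.
Diameter (longest shortest path) = 2.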